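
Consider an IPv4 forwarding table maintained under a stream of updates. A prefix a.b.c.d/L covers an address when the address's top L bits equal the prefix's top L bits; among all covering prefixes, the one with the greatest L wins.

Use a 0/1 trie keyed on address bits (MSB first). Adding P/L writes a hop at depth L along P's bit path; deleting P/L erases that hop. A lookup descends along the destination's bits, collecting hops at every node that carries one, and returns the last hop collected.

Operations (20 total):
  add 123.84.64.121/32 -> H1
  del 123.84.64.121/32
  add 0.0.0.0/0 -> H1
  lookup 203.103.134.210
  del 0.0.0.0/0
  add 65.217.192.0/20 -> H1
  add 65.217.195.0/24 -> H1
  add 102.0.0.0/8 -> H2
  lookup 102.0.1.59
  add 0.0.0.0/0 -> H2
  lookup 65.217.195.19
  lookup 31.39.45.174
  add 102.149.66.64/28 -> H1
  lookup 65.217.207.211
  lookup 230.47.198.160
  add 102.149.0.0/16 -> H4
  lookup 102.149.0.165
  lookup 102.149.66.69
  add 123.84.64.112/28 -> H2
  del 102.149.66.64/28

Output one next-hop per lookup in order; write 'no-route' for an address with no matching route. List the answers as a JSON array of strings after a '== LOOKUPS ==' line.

Apply in order:
  + 123.84.64.121/32 (H1) depth=32
  - 123.84.64.121/32 clear@32
  + 0.0.0.0/0 (H1) depth=0
  ? 203.103.134.210  path d0:H1  best=H1
  - 0.0.0.0/0 clear@0
  + 65.217.192.0/20 (H1) depth=20
  + 65.217.195.0/24 (H1) depth=24
  + 102.0.0.0/8 (H2) depth=8
  ? 102.0.1.59  path d0:-→d1:-→d2:-→d3:-→d4:-→d5:-→d6:-→d7:-→d8:H2  best=H2
  + 0.0.0.0/0 (H2) depth=0
  ? 65.217.195.19  path d0:H2→d1:-→d2:-→d3:-→d4:-→d5:-→d6:-→d7:-→d8:-→d9:-→d10:-→d11:-→d12:-→d13:-→d14:-→d15:-→d16:-→d17:-→d18:-→d19:-→d20:H1→d21:-→d22:-→d23:-→d24:H1  best=H1
  ? 31.39.45.174  path d0:H2→d1:-  best=H2
  + 102.149.66.64/28 (H1) depth=28
  ? 65.217.207.211  path d0:H2→d1:-→d2:-→d3:-→d4:-→d5:-→d6:-→d7:-→d8:-→d9:-→d10:-→d11:-→d12:-→d13:-→d14:-→d15:-→d16:-→d17:-→d18:-→d19:-→d20:H1  best=H1
  ? 230.47.198.160  path d0:H2  best=H2
  + 102.149.0.0/16 (H4) depth=16
  ? 102.149.0.165  path d0:H2→d1:-→d2:-→d3:-→d4:-→d5:-→d6:-→d7:-→d8:H2→d9:-→d10:-→d11:-→d12:-→d13:-→d14:-→d15:-→d16:H4→d17:-  best=H4
  ? 102.149.66.69  path d0:H2→d1:-→d2:-→d3:-→d4:-→d5:-→d6:-→d7:-→d8:H2→d9:-→d10:-→d11:-→d12:-→d13:-→d14:-→d15:-→d16:H4→d17:-→d18:-→d19:-→d20:-→d21:-→d22:-→d23:-→d24:-→d25:-→d26:-→d27:-→d28:H1  best=H1
  + 123.84.64.112/28 (H2) depth=28
  - 102.149.66.64/28 clear@28

== LOOKUPS ==
["H1","H2","H1","H2","H1","H2","H4","H1"]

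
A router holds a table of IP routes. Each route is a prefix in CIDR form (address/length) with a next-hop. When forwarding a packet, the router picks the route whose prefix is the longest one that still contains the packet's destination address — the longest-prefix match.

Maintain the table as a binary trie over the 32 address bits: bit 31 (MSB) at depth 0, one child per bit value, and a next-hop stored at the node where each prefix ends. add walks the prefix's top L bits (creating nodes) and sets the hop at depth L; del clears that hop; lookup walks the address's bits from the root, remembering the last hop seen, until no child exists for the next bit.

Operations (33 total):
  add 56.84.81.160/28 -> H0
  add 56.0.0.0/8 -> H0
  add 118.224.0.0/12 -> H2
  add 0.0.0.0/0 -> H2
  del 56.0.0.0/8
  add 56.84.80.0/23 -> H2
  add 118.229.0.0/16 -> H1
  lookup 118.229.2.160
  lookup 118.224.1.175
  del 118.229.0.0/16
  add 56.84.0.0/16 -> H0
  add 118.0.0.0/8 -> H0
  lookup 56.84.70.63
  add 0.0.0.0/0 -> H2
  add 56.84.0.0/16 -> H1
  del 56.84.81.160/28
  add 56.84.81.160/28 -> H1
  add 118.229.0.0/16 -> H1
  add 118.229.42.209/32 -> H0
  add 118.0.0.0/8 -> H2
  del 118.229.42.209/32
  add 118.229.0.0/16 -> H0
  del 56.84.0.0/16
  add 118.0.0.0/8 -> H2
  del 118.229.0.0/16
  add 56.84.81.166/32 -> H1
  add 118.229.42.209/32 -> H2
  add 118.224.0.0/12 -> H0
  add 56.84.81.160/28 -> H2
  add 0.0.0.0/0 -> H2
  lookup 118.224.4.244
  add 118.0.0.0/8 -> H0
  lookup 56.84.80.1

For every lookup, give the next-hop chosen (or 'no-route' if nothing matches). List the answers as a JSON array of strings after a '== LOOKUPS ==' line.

Process each operation:
  add 56.84.81.160/28 -> H0 at depth 28
  add 56.0.0.0/8 -> H0 at depth 8
  add 118.224.0.0/12 -> H2 at depth 12
  add 0.0.0.0/0 -> H2 at depth 0
  - 56.0.0.0/8 clear@8
  add 56.84.80.0/23 -> H2 at depth 23
  add 118.229.0.0/16 -> H1 at depth 16
  Q 118.229.2.160: descend 0111011011100101 ; hops seen [H2,H2,H1] ; pick H1
  Q 118.224.1.175: descend 0111011011100 ; hops seen [H2,H2] ; pick H2
  - 118.229.0.0/16 clear@16
  add 56.84.0.0/16 -> H0 at depth 16
  add 118.0.0.0/8 -> H0 at depth 8
  Q 56.84.70.63: descend 0011100001010100010 ; hops seen [H2,H0] ; pick H0
  add 0.0.0.0/0 -> H2 at depth 0
  add 56.84.0.0/16 -> H1 at depth 16
  - 56.84.81.160/28 clear@28
  add 56.84.81.160/28 -> H1 at depth 28
  add 118.229.0.0/16 -> H1 at depth 16
  add 118.229.42.209/32 -> H0 at depth 32
  add 118.0.0.0/8 -> H2 at depth 8
  - 118.229.42.209/32 clear@32
  add 118.229.0.0/16 -> H0 at depth 16
  - 56.84.0.0/16 clear@16
  add 118.0.0.0/8 -> H2 at depth 8
  - 118.229.0.0/16 clear@16
  add 56.84.81.166/32 -> H1 at depth 32
  add 118.229.42.209/32 -> H2 at depth 32
  add 118.224.0.0/12 -> H0 at depth 12
  add 56.84.81.160/28 -> H2 at depth 28
  add 0.0.0.0/0 -> H2 at depth 0
  Q 118.224.4.244: descend 0111011011100 ; hops seen [H2,H2,H0] ; pick H0
  add 118.0.0.0/8 -> H0 at depth 8
  Q 56.84.80.1: descend 00111000010101000101000 ; hops seen [H2,H2] ; pick H2

== LOOKUPS ==
["H1","H2","H0","H0","H2"]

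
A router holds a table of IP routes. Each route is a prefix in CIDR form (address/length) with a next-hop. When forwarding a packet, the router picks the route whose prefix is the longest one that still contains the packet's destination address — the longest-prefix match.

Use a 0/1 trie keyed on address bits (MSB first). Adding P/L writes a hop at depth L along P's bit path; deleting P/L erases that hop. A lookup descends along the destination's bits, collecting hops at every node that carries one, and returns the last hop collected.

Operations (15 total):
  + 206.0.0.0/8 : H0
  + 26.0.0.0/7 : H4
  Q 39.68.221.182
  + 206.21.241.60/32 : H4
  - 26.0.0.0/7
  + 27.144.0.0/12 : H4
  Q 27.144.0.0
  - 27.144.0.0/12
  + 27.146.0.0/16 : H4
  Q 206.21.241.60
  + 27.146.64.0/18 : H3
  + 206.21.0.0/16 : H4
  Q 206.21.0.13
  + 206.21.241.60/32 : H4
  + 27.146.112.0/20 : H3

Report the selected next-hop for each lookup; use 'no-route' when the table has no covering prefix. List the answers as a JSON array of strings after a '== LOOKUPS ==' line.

Apply in order:
  add 206.0.0.0/8 -> H0 at depth 8
  add 26.0.0.0/7 -> H4 at depth 7
  Q 39.68.221.182: descend 00 ; hops seen [∅] ; pick no-route
  add 206.21.241.60/32 -> H4 at depth 32
  del 26.0.0.0/7 (clear depth 7)
  add 27.144.0.0/12 -> H4 at depth 12
  Q 27.144.0.0: descend 000110111001 ; hops seen [H4] ; pick H4
  del 27.144.0.0/12 (clear depth 12)
  add 27.146.0.0/16 -> H4 at depth 16
  Q 206.21.241.60: descend 11001110000101011111000100111100 ; hops seen [H0,H4] ; pick H4
  add 27.146.64.0/18 -> H3 at depth 18
  add 206.21.0.0/16 -> H4 at depth 16
  Q 206.21.0.13: descend 1100111000010101 ; hops seen [H0,H4] ; pick H4
  add 206.21.241.60/32 -> H4 at depth 32
  add 27.146.112.0/20 -> H3 at depth 20

== LOOKUPS ==
["no-route","H4","H4","H4"]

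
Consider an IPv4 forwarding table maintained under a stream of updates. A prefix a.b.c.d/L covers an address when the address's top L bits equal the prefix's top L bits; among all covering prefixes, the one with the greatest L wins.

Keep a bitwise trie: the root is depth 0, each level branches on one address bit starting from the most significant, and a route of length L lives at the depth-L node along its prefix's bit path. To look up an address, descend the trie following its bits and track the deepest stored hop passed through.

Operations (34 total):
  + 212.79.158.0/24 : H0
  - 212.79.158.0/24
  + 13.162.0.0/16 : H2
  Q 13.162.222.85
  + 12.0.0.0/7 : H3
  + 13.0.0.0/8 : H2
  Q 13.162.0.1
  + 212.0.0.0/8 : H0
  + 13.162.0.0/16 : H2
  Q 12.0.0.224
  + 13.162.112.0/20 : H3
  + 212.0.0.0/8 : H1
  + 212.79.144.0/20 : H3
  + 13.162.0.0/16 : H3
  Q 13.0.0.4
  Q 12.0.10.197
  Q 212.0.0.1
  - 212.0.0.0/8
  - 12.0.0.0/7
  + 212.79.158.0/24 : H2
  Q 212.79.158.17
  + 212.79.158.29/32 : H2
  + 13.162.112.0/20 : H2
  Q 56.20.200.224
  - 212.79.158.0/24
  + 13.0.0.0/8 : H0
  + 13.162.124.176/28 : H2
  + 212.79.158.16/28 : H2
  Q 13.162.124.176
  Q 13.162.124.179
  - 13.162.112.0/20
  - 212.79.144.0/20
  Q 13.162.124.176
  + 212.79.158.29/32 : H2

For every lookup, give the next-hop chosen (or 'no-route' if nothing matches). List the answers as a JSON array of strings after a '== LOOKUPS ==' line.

Trace:
  + 212.79.158.0/24 (H0) depth=24
  del 212.79.158.0/24 (clear depth 24)
  + 13.162.0.0/16 (H2) depth=16
  ? 13.162.222.85  path d0:-→d1:-→d2:-→d3:-→d4:-→d5:-→d6:-→d7:-→d8:-→d9:-→d10:-→d11:-→d12:-→d13:-→d14:-→d15:-→d16:H2  best=H2
  + 12.0.0.0/7 (H3) depth=7
  + 13.0.0.0/8 (H2) depth=8
  ? 13.162.0.1  path d0:-→d1:-→d2:-→d3:-→d4:-→d5:-→d6:-→d7:H3→d8:H2→d9:-→d10:-→d11:-→d12:-→d13:-→d14:-→d15:-→d16:H2  best=H2
  + 212.0.0.0/8 (H0) depth=8
  + 13.162.0.0/16 (H2) depth=16
  ? 12.0.0.224  path d0:-→d1:-→d2:-→d3:-→d4:-→d5:-→d6:-→d7:H3  best=H3
  + 13.162.112.0/20 (H3) depth=20
  + 212.0.0.0/8 (H1) depth=8
  + 212.79.144.0/20 (H3) depth=20
  + 13.162.0.0/16 (H3) depth=16
  ? 13.0.0.4  path d0:-→d1:-→d2:-→d3:-→d4:-→d5:-→d6:-→d7:H3→d8:H2  best=H2
  ? 12.0.10.197  path d0:-→d1:-→d2:-→d3:-→d4:-→d5:-→d6:-→d7:H3  best=H3
  ? 212.0.0.1  path d0:-→d1:-→d2:-→d3:-→d4:-→d5:-→d6:-→d7:-→d8:H1→d9:-  best=H1
  del 212.0.0.0/8 (clear depth 8)
  del 12.0.0.0/7 (clear depth 7)
  + 212.79.158.0/24 (H2) depth=24
  ? 212.79.158.17  path d0:-→d1:-→d2:-→d3:-→d4:-→d5:-→d6:-→d7:-→d8:-→d9:-→d10:-→d11:-→d12:-→d13:-→d14:-→d15:-→d16:-→d17:-→d18:-→d19:-→d20:H3→d21:-→d22:-→d23:-→d24:H2  best=H2
  + 212.79.158.29/32 (H2) depth=32
  + 13.162.112.0/20 (H2) depth=20
  ? 56.20.200.224  path d0:-→d1:-→d2:-  best=no-route
  del 212.79.158.0/24 (clear depth 24)
  + 13.0.0.0/8 (H0) depth=8
  + 13.162.124.176/28 (H2) depth=28
  + 212.79.158.16/28 (H2) depth=28
  ? 13.162.124.176  path d0:-→d1:-→d2:-→d3:-→d4:-→d5:-→d6:-→d7:-→d8:H0→d9:-→d10:-→d11:-→d12:-→d13:-→d14:-→d15:-→d16:H3→d17:-→d18:-→d19:-→d20:H2→d21:-→d22:-→d23:-→d24:-→d25:-→d26:-→d27:-→d28:H2  best=H2
  ? 13.162.124.179  path d0:-→d1:-→d2:-→d3:-→d4:-→d5:-→d6:-→d7:-→d8:H0→d9:-→d10:-→d11:-→d12:-→d13:-→d14:-→d15:-→d16:H3→d17:-→d18:-→d19:-→d20:H2→d21:-→d22:-→d23:-→d24:-→d25:-→d26:-→d27:-→d28:H2  best=H2
  del 13.162.112.0/20 (clear depth 20)
  del 212.79.144.0/20 (clear depth 20)
  ? 13.162.124.176  path d0:-→d1:-→d2:-→d3:-→d4:-→d5:-→d6:-→d7:-→d8:H0→d9:-→d10:-→d11:-→d12:-→d13:-→d14:-→d15:-→d16:H3→d17:-→d18:-→d19:-→d20:-→d21:-→d22:-→d23:-→d24:-→d25:-→d26:-→d27:-→d28:H2  best=H2
  + 212.79.158.29/32 (H2) depth=32

== LOOKUPS ==
["H2","H2","H3","H2","H3","H1","H2","no-route","H2","H2","H2"]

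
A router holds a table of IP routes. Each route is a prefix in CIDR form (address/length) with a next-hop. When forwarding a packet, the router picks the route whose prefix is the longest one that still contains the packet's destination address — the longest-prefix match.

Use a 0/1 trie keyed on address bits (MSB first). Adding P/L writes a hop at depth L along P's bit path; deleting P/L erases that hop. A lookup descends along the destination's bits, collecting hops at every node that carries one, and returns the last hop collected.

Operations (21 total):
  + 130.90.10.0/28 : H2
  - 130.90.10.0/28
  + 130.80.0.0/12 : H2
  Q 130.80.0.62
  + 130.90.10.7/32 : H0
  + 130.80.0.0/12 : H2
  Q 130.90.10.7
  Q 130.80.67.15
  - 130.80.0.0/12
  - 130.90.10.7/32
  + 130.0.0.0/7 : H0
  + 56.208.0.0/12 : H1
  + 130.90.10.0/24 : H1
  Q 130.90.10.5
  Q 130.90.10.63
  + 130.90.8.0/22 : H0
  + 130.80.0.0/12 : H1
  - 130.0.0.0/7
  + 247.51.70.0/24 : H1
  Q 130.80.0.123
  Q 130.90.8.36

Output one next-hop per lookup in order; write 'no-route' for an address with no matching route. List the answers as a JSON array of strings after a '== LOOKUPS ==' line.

Trace:
  + 130.90.10.0/28 (H2) depth=28
  del 130.90.10.0/28 (clear depth 28)
  + 130.80.0.0/12 (H2) depth=12
  lookup 130.80.0.62: bits 100000100101 walk d0:-→d1:-→d2:-→d3:-→d4:-→d5:-→d6:-→d7:-→d8:-→d9:-→d10:-→d11:-→d12:H2 -> H2
  + 130.90.10.7/32 (H0) depth=32
  + 130.80.0.0/12 (H2) depth=12
  lookup 130.90.10.7: bits 10000010010110100000101000000111 walk d0:-→d1:-→d2:-→d3:-→d4:-→d5:-→d6:-→d7:-→d8:-→d9:-→d10:-→d11:-→d12:H2→d13:-→d14:-→d15:-→d16:-→d17:-→d18:-→d19:-→d20:-→d21:-→d22:-→d23:-→d24:-→d25:-→d26:-→d27:-→d28:-→d29:-→d30:-→d31:-→d32:H0 -> H0
  lookup 130.80.67.15: bits 100000100101 walk d0:-→d1:-→d2:-→d3:-→d4:-→d5:-→d6:-→d7:-→d8:-→d9:-→d10:-→d11:-→d12:H2 -> H2
  del 130.80.0.0/12 (clear depth 12)
  del 130.90.10.7/32 (clear depth 32)
  + 130.0.0.0/7 (H0) depth=7
  + 56.208.0.0/12 (H1) depth=12
  + 130.90.10.0/24 (H1) depth=24
  lookup 130.90.10.5: bits 100000100101101000001010000001 walk d0:-→d1:-→d2:-→d3:-→d4:-→d5:-→d6:-→d7:H0→d8:-→d9:-→d10:-→d11:-→d12:-→d13:-→d14:-→d15:-→d16:-→d17:-→d18:-→d19:-→d20:-→d21:-→d22:-→d23:-→d24:H1→d25:-→d26:-→d27:-→d28:-→d29:-→d30:- -> H1
  lookup 130.90.10.63: bits 10000010010110100000101000 walk d0:-→d1:-→d2:-→d3:-→d4:-→d5:-→d6:-→d7:H0→d8:-→d9:-→d10:-→d11:-→d12:-→d13:-→d14:-→d15:-→d16:-→d17:-→d18:-→d19:-→d20:-→d21:-→d22:-→d23:-→d24:H1→d25:-→d26:- -> H1
  + 130.90.8.0/22 (H0) depth=22
  + 130.80.0.0/12 (H1) depth=12
  del 130.0.0.0/7 (clear depth 7)
  + 247.51.70.0/24 (H1) depth=24
  lookup 130.80.0.123: bits 100000100101 walk d0:-→d1:-→d2:-→d3:-→d4:-→d5:-→d6:-→d7:-→d8:-→d9:-→d10:-→d11:-→d12:H1 -> H1
  lookup 130.90.8.36: bits 1000001001011010000010 walk d0:-→d1:-→d2:-→d3:-→d4:-→d5:-→d6:-→d7:-→d8:-→d9:-→d10:-→d11:-→d12:H1→d13:-→d14:-→d15:-→d16:-→d17:-→d18:-→d19:-→d20:-→d21:-→d22:H0 -> H0

== LOOKUPS ==
["H2","H0","H2","H1","H1","H1","H0"]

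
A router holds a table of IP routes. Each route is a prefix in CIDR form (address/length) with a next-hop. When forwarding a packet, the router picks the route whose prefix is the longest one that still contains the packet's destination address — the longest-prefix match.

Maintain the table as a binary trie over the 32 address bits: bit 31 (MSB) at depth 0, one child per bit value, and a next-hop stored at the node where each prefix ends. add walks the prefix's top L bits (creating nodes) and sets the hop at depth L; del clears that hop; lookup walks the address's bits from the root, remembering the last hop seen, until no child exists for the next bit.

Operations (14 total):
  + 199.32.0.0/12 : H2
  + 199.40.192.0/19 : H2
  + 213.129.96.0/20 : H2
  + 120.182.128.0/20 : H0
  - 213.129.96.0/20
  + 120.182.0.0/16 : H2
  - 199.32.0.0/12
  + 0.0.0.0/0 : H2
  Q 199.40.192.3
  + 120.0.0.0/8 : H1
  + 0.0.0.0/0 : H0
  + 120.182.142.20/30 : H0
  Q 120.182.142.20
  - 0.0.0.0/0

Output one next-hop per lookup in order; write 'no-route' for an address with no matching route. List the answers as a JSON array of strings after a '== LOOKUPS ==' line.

Trace:
  + 199.32.0.0/12 (H2) depth=12
  + 199.40.192.0/19 (H2) depth=19
  + 213.129.96.0/20 (H2) depth=20
  + 120.182.128.0/20 (H0) depth=20
  del 213.129.96.0/20 (clear depth 20)
  + 120.182.0.0/16 (H2) depth=16
  del 199.32.0.0/12 (clear depth 12)
  + 0.0.0.0/0 (H2) depth=0
  ? 199.40.192.3  path d0:H2→d1:-→d2:-→d3:-→d4:-→d5:-→d6:-→d7:-→d8:-→d9:-→d10:-→d11:-→d12:-→d13:-→d14:-→d15:-→d16:-→d17:-→d18:-→d19:H2  best=H2
  + 120.0.0.0/8 (H1) depth=8
  + 0.0.0.0/0 (H0) depth=0
  + 120.182.142.20/30 (H0) depth=30
  ? 120.182.142.20  path d0:H0→d1:-→d2:-→d3:-→d4:-→d5:-→d6:-→d7:-→d8:H1→d9:-→d10:-→d11:-→d12:-→d13:-→d14:-→d15:-→d16:H2→d17:-→d18:-→d19:-→d20:H0→d21:-→d22:-→d23:-→d24:-→d25:-→d26:-→d27:-→d28:-→d29:-→d30:H0  best=H0
  del 0.0.0.0/0 (clear depth 0)

== LOOKUPS ==
["H2","H0"]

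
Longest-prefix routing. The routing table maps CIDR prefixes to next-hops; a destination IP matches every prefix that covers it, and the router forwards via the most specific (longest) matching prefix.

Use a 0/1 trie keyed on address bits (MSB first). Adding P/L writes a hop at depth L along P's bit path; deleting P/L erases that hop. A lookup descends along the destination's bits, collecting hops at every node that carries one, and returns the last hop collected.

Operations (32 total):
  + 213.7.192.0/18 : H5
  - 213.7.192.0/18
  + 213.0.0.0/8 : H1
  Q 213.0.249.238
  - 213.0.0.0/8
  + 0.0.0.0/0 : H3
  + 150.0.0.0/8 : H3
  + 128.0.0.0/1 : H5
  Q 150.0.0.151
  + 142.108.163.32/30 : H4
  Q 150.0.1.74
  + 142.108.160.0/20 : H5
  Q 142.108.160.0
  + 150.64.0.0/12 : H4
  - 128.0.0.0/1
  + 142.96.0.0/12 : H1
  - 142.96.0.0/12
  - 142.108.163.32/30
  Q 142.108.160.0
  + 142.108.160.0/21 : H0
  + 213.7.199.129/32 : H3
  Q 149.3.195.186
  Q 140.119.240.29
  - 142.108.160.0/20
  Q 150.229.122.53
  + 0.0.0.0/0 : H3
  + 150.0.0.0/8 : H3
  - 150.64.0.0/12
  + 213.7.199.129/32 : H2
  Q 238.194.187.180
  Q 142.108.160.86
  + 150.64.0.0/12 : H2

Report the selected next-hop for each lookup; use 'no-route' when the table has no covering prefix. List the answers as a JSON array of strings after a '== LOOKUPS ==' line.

Trace:
  + 213.7.192.0/18 (H5) depth=18
  del 213.7.192.0/18 (clear depth 18)
  + 213.0.0.0/8 (H1) depth=8
  Q 213.0.249.238: descend 1101010100000 ; hops seen [H1] ; pick H1
  del 213.0.0.0/8 (clear depth 8)
  + 0.0.0.0/0 (H3) depth=0
  + 150.0.0.0/8 (H3) depth=8
  + 128.0.0.0/1 (H5) depth=1
  Q 150.0.0.151: descend 10010110 ; hops seen [H3,H5,H3] ; pick H3
  + 142.108.163.32/30 (H4) depth=30
  Q 150.0.1.74: descend 10010110 ; hops seen [H3,H5,H3] ; pick H3
  + 142.108.160.0/20 (H5) depth=20
  Q 142.108.160.0: descend 1000111001101100101000 ; hops seen [H3,H5,H5] ; pick H5
  + 150.64.0.0/12 (H4) depth=12
  del 128.0.0.0/1 (clear depth 1)
  + 142.96.0.0/12 (H1) depth=12
  del 142.96.0.0/12 (clear depth 12)
  del 142.108.163.32/30 (clear depth 30)
  Q 142.108.160.0: descend 1000111001101100101000 ; hops seen [H3,H5] ; pick H5
  + 142.108.160.0/21 (H0) depth=21
  + 213.7.199.129/32 (H3) depth=32
  Q 149.3.195.186: descend 100101 ; hops seen [H3] ; pick H3
  Q 140.119.240.29: descend 100011 ; hops seen [H3] ; pick H3
  del 142.108.160.0/20 (clear depth 20)
  Q 150.229.122.53: descend 10010110 ; hops seen [H3,H3] ; pick H3
  + 0.0.0.0/0 (H3) depth=0
  + 150.0.0.0/8 (H3) depth=8
  del 150.64.0.0/12 (clear depth 12)
  + 213.7.199.129/32 (H2) depth=32
  Q 238.194.187.180: descend 11 ; hops seen [H3] ; pick H3
  Q 142.108.160.86: descend 1000111001101100101000 ; hops seen [H3,H0] ; pick H0
  + 150.64.0.0/12 (H2) depth=12

== LOOKUPS ==
["H1","H3","H3","H5","H5","H3","H3","H3","H3","H0"]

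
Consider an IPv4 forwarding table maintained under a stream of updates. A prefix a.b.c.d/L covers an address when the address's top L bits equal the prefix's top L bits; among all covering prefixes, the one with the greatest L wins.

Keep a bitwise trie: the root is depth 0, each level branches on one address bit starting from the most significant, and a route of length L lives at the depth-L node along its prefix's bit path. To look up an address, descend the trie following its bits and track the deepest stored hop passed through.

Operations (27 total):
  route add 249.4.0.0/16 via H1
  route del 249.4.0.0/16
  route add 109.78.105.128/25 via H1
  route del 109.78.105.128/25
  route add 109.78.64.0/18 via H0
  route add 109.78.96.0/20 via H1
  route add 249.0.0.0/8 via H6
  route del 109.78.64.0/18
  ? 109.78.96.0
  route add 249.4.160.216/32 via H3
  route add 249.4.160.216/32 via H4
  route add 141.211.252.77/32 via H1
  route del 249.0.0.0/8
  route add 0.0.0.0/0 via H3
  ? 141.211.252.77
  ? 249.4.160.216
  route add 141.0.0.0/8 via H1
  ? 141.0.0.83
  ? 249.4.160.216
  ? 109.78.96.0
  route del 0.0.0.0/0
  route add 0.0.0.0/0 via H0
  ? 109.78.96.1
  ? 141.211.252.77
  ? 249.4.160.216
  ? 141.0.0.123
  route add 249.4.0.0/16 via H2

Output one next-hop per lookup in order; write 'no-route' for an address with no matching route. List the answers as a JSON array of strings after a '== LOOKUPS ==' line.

Trace:
  add 249.4.0.0/16 -> H1 at depth 16
  del 249.4.0.0/16 (clear depth 16)
  add 109.78.105.128/25 -> H1 at depth 25
  del 109.78.105.128/25 (clear depth 25)
  add 109.78.64.0/18 -> H0 at depth 18
  add 109.78.96.0/20 -> H1 at depth 20
  add 249.0.0.0/8 -> H6 at depth 8
  del 109.78.64.0/18 (clear depth 18)
  lookup 109.78.96.0: bits 01101101010011100110 walk d0:-→d1:-→d2:-→d3:-→d4:-→d5:-→d6:-→d7:-→d8:-→d9:-→d10:-→d11:-→d12:-→d13:-→d14:-→d15:-→d16:-→d17:-→d18:-→d19:-→d20:H1 -> H1
  add 249.4.160.216/32 -> H3 at depth 32
  add 249.4.160.216/32 -> H4 at depth 32
  add 141.211.252.77/32 -> H1 at depth 32
  del 249.0.0.0/8 (clear depth 8)
  add 0.0.0.0/0 -> H3 at depth 0
  lookup 141.211.252.77: bits 10001101110100111111110001001101 walk d0:H3→d1:-→d2:-→d3:-→d4:-→d5:-→d6:-→d7:-→d8:-→d9:-→d10:-→d11:-→d12:-→d13:-→d14:-→d15:-→d16:-→d17:-→d18:-→d19:-→d20:-→d21:-→d22:-→d23:-→d24:-→d25:-→d26:-→d27:-→d28:-→d29:-→d30:-→d31:-→d32:H1 -> H1
  lookup 249.4.160.216: bits 11111001000001001010000011011000 walk d0:H3→d1:-→d2:-→d3:-→d4:-→d5:-→d6:-→d7:-→d8:-→d9:-→d10:-→d11:-→d12:-→d13:-→d14:-→d15:-→d16:-→d17:-→d18:-→d19:-→d20:-→d21:-→d22:-→d23:-→d24:-→d25:-→d26:-→d27:-→d28:-→d29:-→d30:-→d31:-→d32:H4 -> H4
  add 141.0.0.0/8 -> H1 at depth 8
  lookup 141.0.0.83: bits 10001101 walk d0:H3→d1:-→d2:-→d3:-→d4:-→d5:-→d6:-→d7:-→d8:H1 -> H1
  lookup 249.4.160.216: bits 11111001000001001010000011011000 walk d0:H3→d1:-→d2:-→d3:-→d4:-→d5:-→d6:-→d7:-→d8:-→d9:-→d10:-→d11:-→d12:-→d13:-→d14:-→d15:-→d16:-→d17:-→d18:-→d19:-→d20:-→d21:-→d22:-→d23:-→d24:-→d25:-→d26:-→d27:-→d28:-→d29:-→d30:-→d31:-→d32:H4 -> H4
  lookup 109.78.96.0: bits 01101101010011100110 walk d0:H3→d1:-→d2:-→d3:-→d4:-→d5:-→d6:-→d7:-→d8:-→d9:-→d10:-→d11:-→d12:-→d13:-→d14:-→d15:-→d16:-→d17:-→d18:-→d19:-→d20:H1 -> H1
  del 0.0.0.0/0 (clear depth 0)
  add 0.0.0.0/0 -> H0 at depth 0
  lookup 109.78.96.1: bits 01101101010011100110 walk d0:H0→d1:-→d2:-→d3:-→d4:-→d5:-→d6:-→d7:-→d8:-→d9:-→d10:-→d11:-→d12:-→d13:-→d14:-→d15:-→d16:-→d17:-→d18:-→d19:-→d20:H1 -> H1
  lookup 141.211.252.77: bits 10001101110100111111110001001101 walk d0:H0→d1:-→d2:-→d3:-→d4:-→d5:-→d6:-→d7:-→d8:H1→d9:-→d10:-→d11:-→d12:-→d13:-→d14:-→d15:-→d16:-→d17:-→d18:-→d19:-→d20:-→d21:-→d22:-→d23:-→d24:-→d25:-→d26:-→d27:-→d28:-→d29:-→d30:-→d31:-→d32:H1 -> H1
  lookup 249.4.160.216: bits 11111001000001001010000011011000 walk d0:H0→d1:-→d2:-→d3:-→d4:-→d5:-→d6:-→d7:-→d8:-→d9:-→d10:-→d11:-→d12:-→d13:-→d14:-→d15:-→d16:-→d17:-→d18:-→d19:-→d20:-→d21:-→d22:-→d23:-→d24:-→d25:-→d26:-→d27:-→d28:-→d29:-→d30:-→d31:-→d32:H4 -> H4
  lookup 141.0.0.123: bits 10001101 walk d0:H0→d1:-→d2:-→d3:-→d4:-→d5:-→d6:-→d7:-→d8:H1 -> H1
  add 249.4.0.0/16 -> H2 at depth 16

== LOOKUPS ==
["H1","H1","H4","H1","H4","H1","H1","H1","H4","H1"]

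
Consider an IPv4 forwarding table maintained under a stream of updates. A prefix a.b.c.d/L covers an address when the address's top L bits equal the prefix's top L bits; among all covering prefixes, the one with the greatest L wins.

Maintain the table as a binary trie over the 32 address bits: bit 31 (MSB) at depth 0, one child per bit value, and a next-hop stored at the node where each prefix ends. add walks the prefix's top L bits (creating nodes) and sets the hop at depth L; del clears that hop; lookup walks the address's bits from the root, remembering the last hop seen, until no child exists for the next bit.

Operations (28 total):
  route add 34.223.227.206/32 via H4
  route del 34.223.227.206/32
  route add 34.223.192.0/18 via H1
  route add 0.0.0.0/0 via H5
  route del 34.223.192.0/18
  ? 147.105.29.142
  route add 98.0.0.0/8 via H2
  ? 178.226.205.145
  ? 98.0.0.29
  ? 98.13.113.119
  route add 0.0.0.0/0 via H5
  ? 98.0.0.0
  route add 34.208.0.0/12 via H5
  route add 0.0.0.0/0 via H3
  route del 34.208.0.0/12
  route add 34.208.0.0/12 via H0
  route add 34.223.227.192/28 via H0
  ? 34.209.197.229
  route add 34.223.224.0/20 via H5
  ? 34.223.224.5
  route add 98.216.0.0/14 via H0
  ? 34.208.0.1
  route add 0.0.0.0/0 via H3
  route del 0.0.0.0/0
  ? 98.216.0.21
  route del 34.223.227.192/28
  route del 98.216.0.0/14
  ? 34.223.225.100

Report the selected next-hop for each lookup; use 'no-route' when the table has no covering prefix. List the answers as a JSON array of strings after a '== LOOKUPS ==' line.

Apply in order:
  add 34.223.227.206/32 -> H4 at depth 32
  - 34.223.227.206/32 clear@32
  add 34.223.192.0/18 -> H1 at depth 18
  add 0.0.0.0/0 -> H5 at depth 0
  - 34.223.192.0/18 clear@18
  Q 147.105.29.142: descend ε ; hops seen [H5] ; pick H5
  add 98.0.0.0/8 -> H2 at depth 8
  Q 178.226.205.145: descend ε ; hops seen [H5] ; pick H5
  Q 98.0.0.29: descend 01100010 ; hops seen [H5,H2] ; pick H2
  Q 98.13.113.119: descend 01100010 ; hops seen [H5,H2] ; pick H2
  add 0.0.0.0/0 -> H5 at depth 0
  Q 98.0.0.0: descend 01100010 ; hops seen [H5,H2] ; pick H2
  add 34.208.0.0/12 -> H5 at depth 12
  add 0.0.0.0/0 -> H3 at depth 0
  - 34.208.0.0/12 clear@12
  add 34.208.0.0/12 -> H0 at depth 12
  add 34.223.227.192/28 -> H0 at depth 28
  Q 34.209.197.229: descend 001000101101 ; hops seen [H3,H0] ; pick H0
  add 34.223.224.0/20 -> H5 at depth 20
  Q 34.223.224.5: descend 0010001011011111111000 ; hops seen [H3,H0,H5] ; pick H5
  add 98.216.0.0/14 -> H0 at depth 14
  Q 34.208.0.1: descend 001000101101 ; hops seen [H3,H0] ; pick H0
  add 0.0.0.0/0 -> H3 at depth 0
  - 0.0.0.0/0 clear@0
  Q 98.216.0.21: descend 01100010110110 ; hops seen [H2,H0] ; pick H0
  - 34.223.227.192/28 clear@28
  - 98.216.0.0/14 clear@14
  Q 34.223.225.100: descend 0010001011011111111000 ; hops seen [H0,H5] ; pick H5

== LOOKUPS ==
["H5","H5","H2","H2","H2","H0","H5","H0","H0","H5"]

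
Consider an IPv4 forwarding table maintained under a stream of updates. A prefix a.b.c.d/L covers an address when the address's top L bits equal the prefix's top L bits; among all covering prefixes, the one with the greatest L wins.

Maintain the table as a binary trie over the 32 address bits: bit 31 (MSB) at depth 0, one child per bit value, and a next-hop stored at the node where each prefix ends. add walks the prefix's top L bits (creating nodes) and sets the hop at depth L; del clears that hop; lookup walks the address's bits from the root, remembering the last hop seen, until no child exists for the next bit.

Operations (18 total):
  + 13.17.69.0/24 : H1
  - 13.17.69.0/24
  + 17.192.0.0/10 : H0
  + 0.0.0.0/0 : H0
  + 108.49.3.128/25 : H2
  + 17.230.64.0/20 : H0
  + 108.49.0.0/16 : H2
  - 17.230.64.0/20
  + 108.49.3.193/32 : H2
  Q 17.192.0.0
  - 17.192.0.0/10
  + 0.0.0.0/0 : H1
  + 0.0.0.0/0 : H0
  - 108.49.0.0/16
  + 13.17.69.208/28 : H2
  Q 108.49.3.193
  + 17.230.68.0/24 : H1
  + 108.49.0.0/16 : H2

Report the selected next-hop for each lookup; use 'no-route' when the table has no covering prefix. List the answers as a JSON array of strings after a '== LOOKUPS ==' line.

Trace:
  + 13.17.69.0/24 (H1) depth=24
  del 13.17.69.0/24 (clear depth 24)
  + 17.192.0.0/10 (H0) depth=10
  + 0.0.0.0/0 (H0) depth=0
  + 108.49.3.128/25 (H2) depth=25
  + 17.230.64.0/20 (H0) depth=20
  + 108.49.0.0/16 (H2) depth=16
  del 17.230.64.0/20 (clear depth 20)
  + 108.49.3.193/32 (H2) depth=32
  Q 17.192.0.0: descend 0001000111 ; hops seen [H0,H0] ; pick H0
  del 17.192.0.0/10 (clear depth 10)
  + 0.0.0.0/0 (H1) depth=0
  + 0.0.0.0/0 (H0) depth=0
  del 108.49.0.0/16 (clear depth 16)
  + 13.17.69.208/28 (H2) depth=28
  Q 108.49.3.193: descend 01101100001100010000001111000001 ; hops seen [H0,H2,H2] ; pick H2
  + 17.230.68.0/24 (H1) depth=24
  + 108.49.0.0/16 (H2) depth=16

== LOOKUPS ==
["H0","H2"]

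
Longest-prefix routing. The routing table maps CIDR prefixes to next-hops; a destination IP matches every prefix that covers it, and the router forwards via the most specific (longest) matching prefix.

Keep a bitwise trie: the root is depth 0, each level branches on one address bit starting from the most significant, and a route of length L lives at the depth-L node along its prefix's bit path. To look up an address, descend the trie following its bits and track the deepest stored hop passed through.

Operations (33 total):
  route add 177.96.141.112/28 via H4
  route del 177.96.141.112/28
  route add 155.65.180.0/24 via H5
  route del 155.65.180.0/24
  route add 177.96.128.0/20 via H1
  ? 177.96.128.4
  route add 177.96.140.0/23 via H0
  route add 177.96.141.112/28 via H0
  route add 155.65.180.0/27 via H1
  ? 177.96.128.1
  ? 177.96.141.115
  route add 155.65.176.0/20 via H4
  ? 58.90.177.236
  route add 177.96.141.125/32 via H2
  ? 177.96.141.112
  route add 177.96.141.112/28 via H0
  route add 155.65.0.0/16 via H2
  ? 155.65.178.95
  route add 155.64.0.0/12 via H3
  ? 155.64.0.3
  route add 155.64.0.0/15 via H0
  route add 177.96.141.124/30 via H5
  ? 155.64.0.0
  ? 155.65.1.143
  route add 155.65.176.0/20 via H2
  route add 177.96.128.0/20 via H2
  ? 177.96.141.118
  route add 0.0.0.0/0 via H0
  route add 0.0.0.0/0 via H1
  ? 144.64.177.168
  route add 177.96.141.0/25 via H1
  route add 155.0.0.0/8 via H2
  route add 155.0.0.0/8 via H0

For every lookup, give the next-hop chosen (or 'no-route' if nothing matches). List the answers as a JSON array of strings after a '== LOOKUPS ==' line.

Trace:
  add 177.96.141.112/28 -> H4 at depth 28
  del 177.96.141.112/28 (clear depth 28)
  add 155.65.180.0/24 -> H5 at depth 24
  del 155.65.180.0/24 (clear depth 24)
  add 177.96.128.0/20 -> H1 at depth 20
  lookup 177.96.128.4: bits 10110001011000001000 walk d0:-→d1:-→d2:-→d3:-→d4:-→d5:-→d6:-→d7:-→d8:-→d9:-→d10:-→d11:-→d12:-→d13:-→d14:-→d15:-→d16:-→d17:-→d18:-→d19:-→d20:H1 -> H1
  add 177.96.140.0/23 -> H0 at depth 23
  add 177.96.141.112/28 -> H0 at depth 28
  add 155.65.180.0/27 -> H1 at depth 27
  lookup 177.96.128.1: bits 10110001011000001000 walk d0:-→d1:-→d2:-→d3:-→d4:-→d5:-→d6:-→d7:-→d8:-→d9:-→d10:-→d11:-→d12:-→d13:-→d14:-→d15:-→d16:-→d17:-→d18:-→d19:-→d20:H1 -> H1
  lookup 177.96.141.115: bits 1011000101100000100011010111 walk d0:-→d1:-→d2:-→d3:-→d4:-→d5:-→d6:-→d7:-→d8:-→d9:-→d10:-→d11:-→d12:-→d13:-→d14:-→d15:-→d16:-→d17:-→d18:-→d19:-→d20:H1→d21:-→d22:-→d23:H0→d24:-→d25:-→d26:-→d27:-→d28:H0 -> H0
  add 155.65.176.0/20 -> H4 at depth 20
  lookup 58.90.177.236: bits ε walk d0:- -> no-route
  add 177.96.141.125/32 -> H2 at depth 32
  lookup 177.96.141.112: bits 1011000101100000100011010111 walk d0:-→d1:-→d2:-→d3:-→d4:-→d5:-→d6:-→d7:-→d8:-→d9:-→d10:-→d11:-→d12:-→d13:-→d14:-→d15:-→d16:-→d17:-→d18:-→d19:-→d20:H1→d21:-→d22:-→d23:H0→d24:-→d25:-→d26:-→d27:-→d28:H0 -> H0
  add 177.96.141.112/28 -> H0 at depth 28
  add 155.65.0.0/16 -> H2 at depth 16
  lookup 155.65.178.95: bits 100110110100000110110 walk d0:-→d1:-→d2:-→d3:-→d4:-→d5:-→d6:-→d7:-→d8:-→d9:-→d10:-→d11:-→d12:-→d13:-→d14:-→d15:-→d16:H2→d17:-→d18:-→d19:-→d20:H4→d21:- -> H4
  add 155.64.0.0/12 -> H3 at depth 12
  lookup 155.64.0.3: bits 100110110100000 walk d0:-→d1:-→d2:-→d3:-→d4:-→d5:-→d6:-→d7:-→d8:-→d9:-→d10:-→d11:-→d12:H3→d13:-→d14:-→d15:- -> H3
  add 155.64.0.0/15 -> H0 at depth 15
  add 177.96.141.124/30 -> H5 at depth 30
  lookup 155.64.0.0: bits 100110110100000 walk d0:-→d1:-→d2:-→d3:-→d4:-→d5:-→d6:-→d7:-→d8:-→d9:-→d10:-→d11:-→d12:H3→d13:-→d14:-→d15:H0 -> H0
  lookup 155.65.1.143: bits 1001101101000001 walk d0:-→d1:-→d2:-→d3:-→d4:-→d5:-→d6:-→d7:-→d8:-→d9:-→d10:-→d11:-→d12:H3→d13:-→d14:-→d15:H0→d16:H2 -> H2
  add 155.65.176.0/20 -> H2 at depth 20
  add 177.96.128.0/20 -> H2 at depth 20
  lookup 177.96.141.118: bits 1011000101100000100011010111 walk d0:-→d1:-→d2:-→d3:-→d4:-→d5:-→d6:-→d7:-→d8:-→d9:-→d10:-→d11:-→d12:-→d13:-→d14:-→d15:-→d16:-→d17:-→d18:-→d19:-→d20:H2→d21:-→d22:-→d23:H0→d24:-→d25:-→d26:-→d27:-→d28:H0 -> H0
  add 0.0.0.0/0 -> H0 at depth 0
  add 0.0.0.0/0 -> H1 at depth 0
  lookup 144.64.177.168: bits 1001 walk d0:H1→d1:-→d2:-→d3:-→d4:- -> H1
  add 177.96.141.0/25 -> H1 at depth 25
  add 155.0.0.0/8 -> H2 at depth 8
  add 155.0.0.0/8 -> H0 at depth 8

== LOOKUPS ==
["H1","H1","H0","no-route","H0","H4","H3","H0","H2","H0","H1"]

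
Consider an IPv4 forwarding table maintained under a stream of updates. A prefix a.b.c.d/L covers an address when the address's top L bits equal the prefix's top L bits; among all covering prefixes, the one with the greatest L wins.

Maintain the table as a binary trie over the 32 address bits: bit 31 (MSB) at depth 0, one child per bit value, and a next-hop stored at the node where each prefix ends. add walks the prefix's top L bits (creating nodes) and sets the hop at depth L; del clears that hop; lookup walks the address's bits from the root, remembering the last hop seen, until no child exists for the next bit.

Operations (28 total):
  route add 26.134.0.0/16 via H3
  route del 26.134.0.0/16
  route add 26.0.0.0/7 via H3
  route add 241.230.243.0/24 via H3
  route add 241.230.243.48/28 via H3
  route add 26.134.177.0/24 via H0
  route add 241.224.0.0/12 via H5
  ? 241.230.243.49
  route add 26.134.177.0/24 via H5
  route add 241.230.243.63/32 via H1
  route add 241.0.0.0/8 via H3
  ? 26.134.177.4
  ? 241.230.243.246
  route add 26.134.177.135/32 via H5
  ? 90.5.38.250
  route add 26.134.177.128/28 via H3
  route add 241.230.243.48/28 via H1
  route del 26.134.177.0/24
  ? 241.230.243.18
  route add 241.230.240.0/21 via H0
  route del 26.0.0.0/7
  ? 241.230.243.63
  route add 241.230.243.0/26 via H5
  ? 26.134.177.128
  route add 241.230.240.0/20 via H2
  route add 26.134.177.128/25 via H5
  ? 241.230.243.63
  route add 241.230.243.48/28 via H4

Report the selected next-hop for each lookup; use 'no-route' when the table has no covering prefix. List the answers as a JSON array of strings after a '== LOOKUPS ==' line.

Apply in order:
  + 26.134.0.0/16 (H3) depth=16
  - 26.134.0.0/16 clear@16
  + 26.0.0.0/7 (H3) depth=7
  + 241.230.243.0/24 (H3) depth=24
  + 241.230.243.48/28 (H3) depth=28
  + 26.134.177.0/24 (H0) depth=24
  + 241.224.0.0/12 (H5) depth=12
  Q 241.230.243.49: descend 1111000111100110111100110011 ; hops seen [H5,H3,H3] ; pick H3
  + 26.134.177.0/24 (H5) depth=24
  + 241.230.243.63/32 (H1) depth=32
  + 241.0.0.0/8 (H3) depth=8
  Q 26.134.177.4: descend 000110101000011010110001 ; hops seen [H3,H5] ; pick H5
  Q 241.230.243.246: descend 111100011110011011110011 ; hops seen [H3,H5,H3] ; pick H3
  + 26.134.177.135/32 (H5) depth=32
  Q 90.5.38.250: descend 0 ; hops seen [∅] ; pick no-route
  + 26.134.177.128/28 (H3) depth=28
  + 241.230.243.48/28 (H1) depth=28
  - 26.134.177.0/24 clear@24
  Q 241.230.243.18: descend 11110001111001101111001100 ; hops seen [H3,H5,H3] ; pick H3
  + 241.230.240.0/21 (H0) depth=21
  - 26.0.0.0/7 clear@7
  Q 241.230.243.63: descend 11110001111001101111001100111111 ; hops seen [H3,H5,H0,H3,H1,H1] ; pick H1
  + 241.230.243.0/26 (H5) depth=26
  Q 26.134.177.128: descend 00011010100001101011000110000 ; hops seen [H3] ; pick H3
  + 241.230.240.0/20 (H2) depth=20
  + 26.134.177.128/25 (H5) depth=25
  Q 241.230.243.63: descend 11110001111001101111001100111111 ; hops seen [H3,H5,H2,H0,H3,H5,H1,H1] ; pick H1
  + 241.230.243.48/28 (H4) depth=28

== LOOKUPS ==
["H3","H5","H3","no-route","H3","H1","H3","H1"]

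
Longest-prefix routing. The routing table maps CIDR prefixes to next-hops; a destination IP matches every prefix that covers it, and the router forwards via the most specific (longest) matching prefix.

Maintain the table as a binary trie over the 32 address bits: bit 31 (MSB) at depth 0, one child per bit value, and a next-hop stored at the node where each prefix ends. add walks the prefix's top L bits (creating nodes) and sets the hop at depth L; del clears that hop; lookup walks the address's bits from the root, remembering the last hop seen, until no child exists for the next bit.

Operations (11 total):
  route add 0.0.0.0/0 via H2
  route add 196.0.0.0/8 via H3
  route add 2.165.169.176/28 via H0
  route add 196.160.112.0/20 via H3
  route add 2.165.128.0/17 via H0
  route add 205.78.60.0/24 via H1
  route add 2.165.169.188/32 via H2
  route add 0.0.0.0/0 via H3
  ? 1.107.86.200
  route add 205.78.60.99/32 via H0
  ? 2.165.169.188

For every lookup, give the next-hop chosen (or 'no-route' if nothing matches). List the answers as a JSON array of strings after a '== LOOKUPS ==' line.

Trace:
  add 0.0.0.0/0 -> H2 at depth 0
  add 196.0.0.0/8 -> H3 at depth 8
  add 2.165.169.176/28 -> H0 at depth 28
  add 196.160.112.0/20 -> H3 at depth 20
  add 2.165.128.0/17 -> H0 at depth 17
  add 205.78.60.0/24 -> H1 at depth 24
  add 2.165.169.188/32 -> H2 at depth 32
  add 0.0.0.0/0 -> H3 at depth 0
  Q 1.107.86.200: descend 000000 ; hops seen [H3] ; pick H3
  add 205.78.60.99/32 -> H0 at depth 32
  Q 2.165.169.188: descend 00000010101001011010100110111100 ; hops seen [H3,H0,H0,H2] ; pick H2

== LOOKUPS ==
["H3","H2"]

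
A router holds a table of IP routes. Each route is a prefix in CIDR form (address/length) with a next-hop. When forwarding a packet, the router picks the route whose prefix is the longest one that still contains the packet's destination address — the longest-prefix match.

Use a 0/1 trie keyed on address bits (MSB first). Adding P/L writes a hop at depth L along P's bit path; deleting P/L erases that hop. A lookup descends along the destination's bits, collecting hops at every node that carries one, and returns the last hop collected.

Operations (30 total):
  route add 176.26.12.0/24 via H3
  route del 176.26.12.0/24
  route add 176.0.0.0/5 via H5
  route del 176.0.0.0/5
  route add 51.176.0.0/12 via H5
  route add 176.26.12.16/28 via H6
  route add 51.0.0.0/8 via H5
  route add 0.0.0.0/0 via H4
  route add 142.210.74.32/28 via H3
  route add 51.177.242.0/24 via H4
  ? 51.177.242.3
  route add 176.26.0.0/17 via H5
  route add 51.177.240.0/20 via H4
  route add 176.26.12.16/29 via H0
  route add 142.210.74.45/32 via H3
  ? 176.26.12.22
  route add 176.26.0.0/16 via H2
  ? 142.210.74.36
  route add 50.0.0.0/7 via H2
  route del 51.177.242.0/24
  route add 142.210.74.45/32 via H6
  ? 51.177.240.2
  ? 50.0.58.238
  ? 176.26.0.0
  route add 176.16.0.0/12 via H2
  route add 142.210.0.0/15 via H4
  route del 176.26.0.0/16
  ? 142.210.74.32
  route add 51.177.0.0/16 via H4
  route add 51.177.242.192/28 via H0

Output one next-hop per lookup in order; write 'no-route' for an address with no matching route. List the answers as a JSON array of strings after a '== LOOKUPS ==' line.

Apply in order:
  add 176.26.12.0/24 -> H3 at depth 24
  del 176.26.12.0/24 (clear depth 24)
  add 176.0.0.0/5 -> H5 at depth 5
  del 176.0.0.0/5 (clear depth 5)
  add 51.176.0.0/12 -> H5 at depth 12
  add 176.26.12.16/28 -> H6 at depth 28
  add 51.0.0.0/8 -> H5 at depth 8
  add 0.0.0.0/0 -> H4 at depth 0
  add 142.210.74.32/28 -> H3 at depth 28
  add 51.177.242.0/24 -> H4 at depth 24
  lookup 51.177.242.3: bits 001100111011000111110010 walk d0:H4→d1:-→d2:-→d3:-→d4:-→d5:-→d6:-→d7:-→d8:H5→d9:-→d10:-→d11:-→d12:H5→d13:-→d14:-→d15:-→d16:-→d17:-→d18:-→d19:-→d20:-→d21:-→d22:-→d23:-→d24:H4 -> H4
  add 176.26.0.0/17 -> H5 at depth 17
  add 51.177.240.0/20 -> H4 at depth 20
  add 176.26.12.16/29 -> H0 at depth 29
  add 142.210.74.45/32 -> H3 at depth 32
  lookup 176.26.12.22: bits 10110000000110100000110000010 walk d0:H4→d1:-→d2:-→d3:-→d4:-→d5:-→d6:-→d7:-→d8:-→d9:-→d10:-→d11:-→d12:-→d13:-→d14:-→d15:-→d16:-→d17:H5→d18:-→d19:-→d20:-→d21:-→d22:-→d23:-→d24:-→d25:-→d26:-→d27:-→d28:H6→d29:H0 -> H0
  add 176.26.0.0/16 -> H2 at depth 16
  lookup 142.210.74.36: bits 1000111011010010010010100010 walk d0:H4→d1:-→d2:-→d3:-→d4:-→d5:-→d6:-→d7:-→d8:-→d9:-→d10:-→d11:-→d12:-→d13:-→d14:-→d15:-→d16:-→d17:-→d18:-→d19:-→d20:-→d21:-→d22:-→d23:-→d24:-→d25:-→d26:-→d27:-→d28:H3 -> H3
  add 50.0.0.0/7 -> H2 at depth 7
  del 51.177.242.0/24 (clear depth 24)
  add 142.210.74.45/32 -> H6 at depth 32
  lookup 51.177.240.2: bits 0011001110110001111100 walk d0:H4→d1:-→d2:-→d3:-→d4:-→d5:-→d6:-→d7:H2→d8:H5→d9:-→d10:-→d11:-→d12:H5→d13:-→d14:-→d15:-→d16:-→d17:-→d18:-→d19:-→d20:H4→d21:-→d22:- -> H4
  lookup 50.0.58.238: bits 0011001 walk d0:H4→d1:-→d2:-→d3:-→d4:-→d5:-→d6:-→d7:H2 -> H2
  lookup 176.26.0.0: bits 10110000000110100000 walk d0:H4→d1:-→d2:-→d3:-→d4:-→d5:-→d6:-→d7:-→d8:-→d9:-→d10:-→d11:-→d12:-→d13:-→d14:-→d15:-→d16:H2→d17:H5→d18:-→d19:-→d20:- -> H5
  add 176.16.0.0/12 -> H2 at depth 12
  add 142.210.0.0/15 -> H4 at depth 15
  del 176.26.0.0/16 (clear depth 16)
  lookup 142.210.74.32: bits 1000111011010010010010100010 walk d0:H4→d1:-→d2:-→d3:-→d4:-→d5:-→d6:-→d7:-→d8:-→d9:-→d10:-→d11:-→d12:-→d13:-→d14:-→d15:H4→d16:-→d17:-→d18:-→d19:-→d20:-→d21:-→d22:-→d23:-→d24:-→d25:-→d26:-→d27:-→d28:H3 -> H3
  add 51.177.0.0/16 -> H4 at depth 16
  add 51.177.242.192/28 -> H0 at depth 28

== LOOKUPS ==
["H4","H0","H3","H4","H2","H5","H3"]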